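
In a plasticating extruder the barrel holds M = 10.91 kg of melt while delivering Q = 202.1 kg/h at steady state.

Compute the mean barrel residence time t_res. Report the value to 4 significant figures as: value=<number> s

value=194.3 s

Q_s = Q / 3600 = 202.1 / 3600 = 0.0561389 kg/s
t_res = M / Q_s = 10.91 ÷ 0.0561389 = 194.339 s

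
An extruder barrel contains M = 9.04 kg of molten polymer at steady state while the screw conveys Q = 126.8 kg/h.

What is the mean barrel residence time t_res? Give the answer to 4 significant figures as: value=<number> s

value=256.7 s

Q_s = Q / 3600 = 126.8 / 3600 = 0.0352222 kg/s
Mean residence time: t_res = M/Q_s = 9.04 kg / 0.0352222 kg/s = 256.656 s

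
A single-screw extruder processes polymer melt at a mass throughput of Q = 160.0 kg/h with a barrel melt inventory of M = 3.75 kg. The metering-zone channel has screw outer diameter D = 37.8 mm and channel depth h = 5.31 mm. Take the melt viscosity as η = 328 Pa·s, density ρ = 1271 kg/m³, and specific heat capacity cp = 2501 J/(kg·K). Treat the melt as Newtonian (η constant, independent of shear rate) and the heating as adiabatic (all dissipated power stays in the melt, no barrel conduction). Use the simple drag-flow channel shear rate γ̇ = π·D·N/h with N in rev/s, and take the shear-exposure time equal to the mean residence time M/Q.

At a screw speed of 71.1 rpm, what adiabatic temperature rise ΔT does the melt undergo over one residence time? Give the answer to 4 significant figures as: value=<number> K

Throughput in SI: Q_s = 160.0 kg/h ÷ 3600 s/h = 0.0444444 kg/s
t_res = M / Q_s = 3.75 / 0.0444444 = 84.375 s
D = 37.8 mm = 0.0378 m;  h = 5.31 mm = 0.00531 m;  N = 71.1 rpm / 60 = 1.185 rev/s
γ̇ = π D N / h = (π)(0.0378)(1.185) / 0.00531 = 26.5012 s⁻¹
ΔT = η·γ̇²·t_res / (ρ·cp) = 328 · (26.5012)² · 84.375 / (1271 · 2501) = 6.11448 K

value=6.114 K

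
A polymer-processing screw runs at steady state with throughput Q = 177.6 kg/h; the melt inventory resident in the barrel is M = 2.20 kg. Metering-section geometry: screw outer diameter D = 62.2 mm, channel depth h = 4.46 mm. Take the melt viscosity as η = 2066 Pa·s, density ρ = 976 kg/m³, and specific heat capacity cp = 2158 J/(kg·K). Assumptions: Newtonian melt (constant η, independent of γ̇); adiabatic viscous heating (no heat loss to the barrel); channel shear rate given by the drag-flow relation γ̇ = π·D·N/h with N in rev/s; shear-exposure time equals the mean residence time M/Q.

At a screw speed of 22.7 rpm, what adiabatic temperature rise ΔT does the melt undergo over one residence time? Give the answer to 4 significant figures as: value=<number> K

Q_s = Q / 3600 = 177.6 / 3600 = 0.0493333 kg/s
t_res = M / Q_s = 2.20 ÷ 0.0493333 = 44.5946 s
Convert to SI: D = 0.0622 m, h = 0.00446 m, N = 22.7/60 = 0.378333 rev/s
Shear rate: γ̇ = πDN/h = π·0.0622·0.378333/0.00446 = 16.576 s⁻¹
Adiabatic rise: ΔT = η γ̇² t_res / (ρ cp) = 2066·(16.576)²·44.5946 / (976·2158) = 12.0191 K

value=12.02 K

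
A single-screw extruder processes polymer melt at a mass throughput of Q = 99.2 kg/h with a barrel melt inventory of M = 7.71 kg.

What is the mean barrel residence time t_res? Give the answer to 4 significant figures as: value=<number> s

value=279.8 s

Throughput in SI: Q_s = 99.2 kg/h ÷ 3600 s/h = 0.0275556 kg/s
t_res = M / Q_s = 7.71 / 0.0275556 = 279.798 s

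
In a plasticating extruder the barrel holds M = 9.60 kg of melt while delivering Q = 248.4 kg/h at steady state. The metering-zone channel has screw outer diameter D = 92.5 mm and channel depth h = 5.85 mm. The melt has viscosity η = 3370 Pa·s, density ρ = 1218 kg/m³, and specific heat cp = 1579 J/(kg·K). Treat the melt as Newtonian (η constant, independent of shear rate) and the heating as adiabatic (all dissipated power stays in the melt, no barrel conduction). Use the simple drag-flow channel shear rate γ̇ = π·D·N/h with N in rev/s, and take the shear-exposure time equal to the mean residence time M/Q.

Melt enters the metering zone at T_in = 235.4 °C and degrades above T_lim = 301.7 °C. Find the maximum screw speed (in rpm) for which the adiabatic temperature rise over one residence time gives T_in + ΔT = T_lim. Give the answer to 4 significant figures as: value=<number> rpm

Q_s = Q / 3600 = 248.4 / 3600 = 0.069 kg/s
Mean residence time: t_res = M/Q_s = 9.60 kg / 0.069 kg/s = 139.13 s
Convert to metres: D = 0.0925 m, h = 0.00585 m
ΔT_a = T_lim − T_in = 301.7 − 235.4 = 66.3 K
γ̇_max² = ΔT_a·ρ·cp / (η·t_res) = [66.3 × 1218 × 1579] / [3370 × 139.13] = 271.951 s⁻²
Take the square root: γ̇_max = √(271.951) = 16.4909 s⁻¹
N_max = γ̇_max·h / (π·D) = 16.4909 · 0.00585 / (π · 0.0925) = 0.331978 rev/s = 19.9187 rpm

value=19.92 rpm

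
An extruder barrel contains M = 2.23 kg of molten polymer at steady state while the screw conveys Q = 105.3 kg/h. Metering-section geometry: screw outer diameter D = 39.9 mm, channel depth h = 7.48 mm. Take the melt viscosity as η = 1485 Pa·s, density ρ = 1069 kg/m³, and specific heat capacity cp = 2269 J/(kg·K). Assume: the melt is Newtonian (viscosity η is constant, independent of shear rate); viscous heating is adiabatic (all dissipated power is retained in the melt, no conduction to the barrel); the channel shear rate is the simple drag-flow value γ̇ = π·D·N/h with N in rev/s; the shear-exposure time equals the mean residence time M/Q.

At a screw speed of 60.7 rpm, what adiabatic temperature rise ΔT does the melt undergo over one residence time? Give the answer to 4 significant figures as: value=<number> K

value=13.42 K

Q_s = Q / 3600 = 105.3 / 3600 = 0.02925 kg/s
Mean residence time: t_res = M/Q_s = 2.23 kg / 0.02925 kg/s = 76.2393 s
D = 39.9 mm = 0.0399 m;  h = 7.48 mm = 0.00748 m;  N = 60.7 rpm / 60 = 1.01167 rev/s
Shear rate: γ̇ = πDN/h = π·0.0399·1.01167/0.00748 = 16.9535 s⁻¹
ΔT = η·γ̇²·t_res / (ρ·cp) = 1485 · (16.9535)² · 76.2393 / (1069 · 2269) = 13.4156 K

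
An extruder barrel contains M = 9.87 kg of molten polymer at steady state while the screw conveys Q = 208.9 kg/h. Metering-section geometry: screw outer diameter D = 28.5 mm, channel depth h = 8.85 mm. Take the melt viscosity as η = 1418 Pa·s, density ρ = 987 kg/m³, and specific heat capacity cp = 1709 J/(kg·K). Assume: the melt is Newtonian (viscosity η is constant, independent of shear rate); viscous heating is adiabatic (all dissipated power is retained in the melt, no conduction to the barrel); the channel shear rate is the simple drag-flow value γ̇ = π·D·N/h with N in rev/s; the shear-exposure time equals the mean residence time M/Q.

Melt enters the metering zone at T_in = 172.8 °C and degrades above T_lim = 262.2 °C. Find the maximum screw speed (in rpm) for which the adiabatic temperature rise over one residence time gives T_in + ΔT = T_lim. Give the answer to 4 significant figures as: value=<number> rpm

Convert throughput: Q = 208.9 kg/h = 208.9/3600 = 0.0580278 kg/s
Mean residence time: t_res = M/Q_s = 9.87 kg / 0.0580278 kg/s = 170.091 s
Convert to metres: D = 0.0285 m, h = 0.00885 m
ΔT_a = T_lim − T_in = 262.2 − 172.8 = 89.4 K
γ̇_max² = ΔT_a·ρ·cp/(η·t_res) = 89.4·987·1709/(1418·170.091) = 625.229 s⁻²
γ̇_max = √625.229 = 25.0046 s⁻¹
N_max = γ̇_max·h / (π·D) = 25.0046 · 0.00885 / (π · 0.0285) = 2.47154 rev/s = 148.293 rpm

value=148.3 rpm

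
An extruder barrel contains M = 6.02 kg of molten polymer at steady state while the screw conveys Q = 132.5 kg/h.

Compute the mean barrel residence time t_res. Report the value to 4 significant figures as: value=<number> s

value=163.6 s

Q_s = Q / 3600 = 132.5 / 3600 = 0.0368056 kg/s
Mean residence time: t_res = M/Q_s = 6.02 kg / 0.0368056 kg/s = 163.562 s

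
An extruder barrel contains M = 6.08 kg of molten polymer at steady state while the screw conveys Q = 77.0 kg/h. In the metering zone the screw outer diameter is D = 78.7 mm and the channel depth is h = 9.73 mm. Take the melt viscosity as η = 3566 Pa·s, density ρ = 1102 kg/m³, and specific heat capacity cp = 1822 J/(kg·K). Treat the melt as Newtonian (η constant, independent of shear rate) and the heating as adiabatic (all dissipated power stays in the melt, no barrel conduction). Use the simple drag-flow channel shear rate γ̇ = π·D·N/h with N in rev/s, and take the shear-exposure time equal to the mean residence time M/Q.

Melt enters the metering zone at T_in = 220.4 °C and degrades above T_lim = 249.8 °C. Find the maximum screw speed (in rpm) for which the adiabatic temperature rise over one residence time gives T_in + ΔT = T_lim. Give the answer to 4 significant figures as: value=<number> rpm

value=18.02 rpm

Throughput in SI: Q_s = 77.0 kg/h ÷ 3600 s/h = 0.0213889 kg/s
t_res = M / Q_s = 6.08 ÷ 0.0213889 = 284.26 s
D = 78.7 mm = 0.0787 m;  h = 9.73 mm = 0.00973 m
ΔT_a = T_lim − T_in = 249.8 °C − 220.4 °C = 29.4 K
γ̇_max² = ΔT_a·ρ·cp / (η·t_res) = [29.4 × 1102 × 1822] / [3566 × 284.26] = 58.2345 s⁻²
γ̇_max = sqrt(58.2345) = 7.63116 s⁻¹
N_max = γ̇_max h / (πD) = 7.63116·0.00973/(π·0.0787) = 0.300316 rev/s → ×60 = 18.019 rpm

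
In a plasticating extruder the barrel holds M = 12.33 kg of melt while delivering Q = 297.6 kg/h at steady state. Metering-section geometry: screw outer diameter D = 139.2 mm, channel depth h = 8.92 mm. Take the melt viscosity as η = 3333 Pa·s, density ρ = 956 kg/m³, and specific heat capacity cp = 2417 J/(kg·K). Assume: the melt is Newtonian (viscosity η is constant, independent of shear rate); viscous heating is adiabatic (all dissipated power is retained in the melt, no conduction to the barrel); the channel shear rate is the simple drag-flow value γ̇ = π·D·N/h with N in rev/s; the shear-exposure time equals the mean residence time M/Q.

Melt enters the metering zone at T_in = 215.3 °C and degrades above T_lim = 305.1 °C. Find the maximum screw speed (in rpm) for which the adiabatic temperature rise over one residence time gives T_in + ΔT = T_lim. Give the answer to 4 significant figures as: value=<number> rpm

Convert throughput: Q = 297.6 kg/h = 297.6/3600 = 0.0826667 kg/s
Mean residence time: t_res = M/Q_s = 12.33 kg / 0.0826667 kg/s = 149.153 s
Geometry in SI: D = 139.2 mm → 0.1392 m, h = 8.92 mm → 0.00892 m
Allowable rise: ΔT_a = T_lim − T_in = 305.1 − 215.3 = 89.8 K
γ̇_max² = ΔT_a·ρ·cp / (η·t_res) = [89.8 × 956 × 2417] / [3333 × 149.153] = 417.391 s⁻²
Take the square root: γ̇_max = √(417.391) = 20.4301 s⁻¹
N_max = γ̇_max h / (πD) = 20.4301·0.00892/(π·0.1392) = 0.416723 rev/s → ×60 = 25.0034 rpm

value=25.00 rpm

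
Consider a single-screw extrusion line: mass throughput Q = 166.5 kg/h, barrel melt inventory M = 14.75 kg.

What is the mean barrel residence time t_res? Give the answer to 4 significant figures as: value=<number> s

value=318.9 s

Convert throughput: Q = 166.5 kg/h = 166.5/3600 = 0.04625 kg/s
t_res = M / Q_s = 14.75 ÷ 0.04625 = 318.919 s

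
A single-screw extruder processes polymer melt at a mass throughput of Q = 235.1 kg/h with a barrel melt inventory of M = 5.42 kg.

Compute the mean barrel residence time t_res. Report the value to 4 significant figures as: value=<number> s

Throughput in SI: Q_s = 235.1 kg/h ÷ 3600 s/h = 0.0653056 kg/s
t_res = M / Q_s = 5.42 ÷ 0.0653056 = 82.9945 s

value=82.99 s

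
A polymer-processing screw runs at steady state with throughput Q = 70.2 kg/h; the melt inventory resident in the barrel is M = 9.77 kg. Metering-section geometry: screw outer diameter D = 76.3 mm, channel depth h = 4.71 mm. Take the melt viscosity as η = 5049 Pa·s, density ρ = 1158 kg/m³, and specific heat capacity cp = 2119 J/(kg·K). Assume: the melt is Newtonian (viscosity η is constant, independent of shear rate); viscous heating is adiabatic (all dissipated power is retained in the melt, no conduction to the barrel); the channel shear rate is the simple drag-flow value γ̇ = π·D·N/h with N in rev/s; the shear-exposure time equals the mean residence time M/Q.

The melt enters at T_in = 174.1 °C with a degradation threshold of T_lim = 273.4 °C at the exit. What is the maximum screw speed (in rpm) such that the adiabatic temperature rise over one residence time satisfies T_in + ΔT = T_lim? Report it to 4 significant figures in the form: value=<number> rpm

Throughput in SI: Q_s = 70.2 kg/h ÷ 3600 s/h = 0.0195 kg/s
Mean residence time: t_res = M/Q_s = 9.77 kg / 0.0195 kg/s = 501.026 s
Geometry in SI: D = 76.3 mm → 0.0763 m, h = 4.71 mm → 0.00471 m
Allowable rise: ΔT_a = T_lim − T_in = 273.4 − 174.1 = 99.3 K
γ̇_max² = ΔT_a·ρ·cp / (η·t_res) = [99.3 × 1158 × 2119] / [5049 × 501.026] = 96.3215 s⁻²
γ̇_max = sqrt(96.3215) = 9.81435 s⁻¹
N_max = γ̇_max h / (πD) = 9.81435·0.00471/(π·0.0763) = 0.192845 rev/s → ×60 = 11.5707 rpm

value=11.57 rpm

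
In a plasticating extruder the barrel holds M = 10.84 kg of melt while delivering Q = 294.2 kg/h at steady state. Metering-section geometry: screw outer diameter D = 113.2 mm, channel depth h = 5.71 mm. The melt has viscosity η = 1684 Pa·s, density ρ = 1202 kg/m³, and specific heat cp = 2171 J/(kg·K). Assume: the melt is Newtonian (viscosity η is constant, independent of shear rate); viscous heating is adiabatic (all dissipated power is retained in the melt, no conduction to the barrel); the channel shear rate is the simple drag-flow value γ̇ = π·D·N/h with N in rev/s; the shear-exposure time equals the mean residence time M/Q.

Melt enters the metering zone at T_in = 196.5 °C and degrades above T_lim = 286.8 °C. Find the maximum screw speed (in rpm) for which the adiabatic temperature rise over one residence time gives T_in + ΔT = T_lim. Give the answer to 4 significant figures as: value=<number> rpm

value=31.29 rpm

Convert throughput: Q = 294.2 kg/h = 294.2/3600 = 0.0817222 kg/s
t_res = M / Q_s = 10.84 / 0.0817222 = 132.644 s
Geometry in SI: D = 113.2 mm → 0.1132 m, h = 5.71 mm → 0.00571 m
ΔT_a = T_lim − T_in = 286.8 − 196.5 = 90.3 K
Invert ΔT = ηγ̇²t_res/(ρcp) for γ̇: γ̇_max² = ΔT_a ρ cp / (η t_res) = 90.3·1202·2171 / (1684·132.644) = 1054.92 s⁻²
γ̇_max = √1054.92 = 32.4796 s⁻¹
N_max = γ̇_max h / (πD) = 32.4796·0.00571/(π·0.1132) = 0.521495 rev/s → ×60 = 31.2897 rpm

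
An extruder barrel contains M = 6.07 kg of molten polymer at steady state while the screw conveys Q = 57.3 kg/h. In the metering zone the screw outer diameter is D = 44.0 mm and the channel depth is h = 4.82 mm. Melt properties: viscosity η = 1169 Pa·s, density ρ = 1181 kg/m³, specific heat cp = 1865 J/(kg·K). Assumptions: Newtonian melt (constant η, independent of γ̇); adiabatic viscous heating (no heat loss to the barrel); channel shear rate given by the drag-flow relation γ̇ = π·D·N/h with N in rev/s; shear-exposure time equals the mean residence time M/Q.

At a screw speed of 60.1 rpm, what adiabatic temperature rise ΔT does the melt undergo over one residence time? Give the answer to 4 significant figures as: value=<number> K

value=167.0 K

Convert throughput: Q = 57.3 kg/h = 57.3/3600 = 0.0159167 kg/s
t_res = M / Q_s = 6.07 ÷ 0.0159167 = 381.361 s
Geometry in metres: D = 44.0 mm → 0.044 m, h = 4.82 mm → 0.00482 m; screw speed N = 60.1 rpm = 1.00167 rev/s
γ̇ = π D N / h = (π)(0.044)(1.00167) / 0.00482 = 28.7262 s⁻¹
ΔT = η·γ̇²·t_res/(ρ·cp) = [1169 × 28.7262² × 381.361] / [1181 × 1865] = 167.024 K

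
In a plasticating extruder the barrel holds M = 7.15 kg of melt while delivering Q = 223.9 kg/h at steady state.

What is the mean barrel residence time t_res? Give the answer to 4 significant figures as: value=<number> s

Throughput in SI: Q_s = 223.9 kg/h ÷ 3600 s/h = 0.0621944 kg/s
t_res = M / Q_s = 7.15 / 0.0621944 = 114.962 s

value=115.0 s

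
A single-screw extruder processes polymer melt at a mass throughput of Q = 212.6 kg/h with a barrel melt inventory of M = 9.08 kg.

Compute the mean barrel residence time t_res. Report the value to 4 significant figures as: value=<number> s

value=153.8 s

Q_s = Q / 3600 = 212.6 / 3600 = 0.0590556 kg/s
t_res = M / Q_s = 9.08 / 0.0590556 = 153.754 s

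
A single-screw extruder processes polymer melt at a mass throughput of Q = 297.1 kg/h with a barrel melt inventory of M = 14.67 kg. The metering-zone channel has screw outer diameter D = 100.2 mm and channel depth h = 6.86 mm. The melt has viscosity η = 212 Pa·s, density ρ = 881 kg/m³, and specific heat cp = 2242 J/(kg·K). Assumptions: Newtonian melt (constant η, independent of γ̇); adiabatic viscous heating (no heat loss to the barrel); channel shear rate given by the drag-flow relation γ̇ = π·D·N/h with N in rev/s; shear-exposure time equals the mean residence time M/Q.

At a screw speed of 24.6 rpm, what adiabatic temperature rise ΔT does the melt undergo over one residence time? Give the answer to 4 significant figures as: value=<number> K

Convert throughput: Q = 297.1 kg/h = 297.1/3600 = 0.0825278 kg/s
t_res = M / Q_s = 14.67 ÷ 0.0825278 = 177.758 s
Geometry in metres: D = 100.2 mm → 0.1002 m, h = 6.86 mm → 0.00686 m; screw speed N = 24.6 rpm = 0.41 rev/s
γ̇ = π D N / h = (π)(0.1002)(0.41) / 0.00686 = 18.8138 s⁻¹
ΔT = η·γ̇²·t_res / (ρ·cp) = 212 · (18.8138)² · 177.758 / (881 · 2242) = 6.75319 K

value=6.753 K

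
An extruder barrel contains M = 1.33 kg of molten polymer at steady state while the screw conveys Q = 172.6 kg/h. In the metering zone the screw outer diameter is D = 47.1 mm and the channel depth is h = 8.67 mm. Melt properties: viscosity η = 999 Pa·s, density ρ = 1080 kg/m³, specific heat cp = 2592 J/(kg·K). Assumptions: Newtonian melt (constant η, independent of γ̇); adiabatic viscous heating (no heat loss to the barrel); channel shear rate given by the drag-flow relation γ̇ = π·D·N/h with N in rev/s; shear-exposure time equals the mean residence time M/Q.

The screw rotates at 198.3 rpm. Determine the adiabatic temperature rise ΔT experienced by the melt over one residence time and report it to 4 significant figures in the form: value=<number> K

value=31.50 K

Convert throughput: Q = 172.6 kg/h = 172.6/3600 = 0.0479444 kg/s
t_res = M / Q_s = 1.33 / 0.0479444 = 27.7404 s
Convert to SI: D = 0.0471 m, h = 0.00867 m, N = 198.3/60 = 3.305 rev/s
γ̇ = π D N / h = (π)(0.0471)(3.305) / 0.00867 = 56.4057 s⁻¹
Adiabatic rise: ΔT = η γ̇² t_res / (ρ cp) = 999·(56.4057)²·27.7404 / (1080·2592) = 31.4968 K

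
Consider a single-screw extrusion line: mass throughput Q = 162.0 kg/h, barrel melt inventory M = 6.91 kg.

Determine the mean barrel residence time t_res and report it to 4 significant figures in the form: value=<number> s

Q_s = Q / 3600 = 162.0 / 3600 = 0.045 kg/s
Mean residence time: t_res = M/Q_s = 6.91 kg / 0.045 kg/s = 153.556 s

value=153.6 s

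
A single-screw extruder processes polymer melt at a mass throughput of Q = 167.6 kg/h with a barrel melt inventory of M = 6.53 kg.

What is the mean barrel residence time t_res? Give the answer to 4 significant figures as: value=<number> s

Convert throughput: Q = 167.6 kg/h = 167.6/3600 = 0.0465556 kg/s
Mean residence time: t_res = M/Q_s = 6.53 kg / 0.0465556 kg/s = 140.263 s

value=140.3 s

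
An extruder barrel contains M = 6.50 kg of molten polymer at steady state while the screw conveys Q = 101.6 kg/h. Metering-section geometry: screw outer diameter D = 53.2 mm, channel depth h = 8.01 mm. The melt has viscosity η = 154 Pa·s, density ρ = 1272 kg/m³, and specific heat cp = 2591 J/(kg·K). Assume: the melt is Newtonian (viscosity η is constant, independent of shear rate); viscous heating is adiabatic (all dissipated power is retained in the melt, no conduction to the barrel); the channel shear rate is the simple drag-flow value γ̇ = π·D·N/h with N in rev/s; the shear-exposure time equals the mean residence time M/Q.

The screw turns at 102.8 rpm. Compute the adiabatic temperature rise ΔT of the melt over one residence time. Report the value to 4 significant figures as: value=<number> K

value=13.75 K

Q_s = Q / 3600 = 101.6 / 3600 = 0.0282222 kg/s
t_res = M / Q_s = 6.50 ÷ 0.0282222 = 230.315 s
Geometry in metres: D = 53.2 mm → 0.0532 m, h = 8.01 mm → 0.00801 m; screw speed N = 102.8 rpm = 1.71333 rev/s
γ̇ = π·D·N / h = π · 0.0532 · 1.71333 / 0.00801 = 35.7496 s⁻¹
Adiabatic rise: ΔT = η γ̇² t_res / (ρ cp) = 154·(35.7496)²·230.315 / (1272·2591) = 13.754 K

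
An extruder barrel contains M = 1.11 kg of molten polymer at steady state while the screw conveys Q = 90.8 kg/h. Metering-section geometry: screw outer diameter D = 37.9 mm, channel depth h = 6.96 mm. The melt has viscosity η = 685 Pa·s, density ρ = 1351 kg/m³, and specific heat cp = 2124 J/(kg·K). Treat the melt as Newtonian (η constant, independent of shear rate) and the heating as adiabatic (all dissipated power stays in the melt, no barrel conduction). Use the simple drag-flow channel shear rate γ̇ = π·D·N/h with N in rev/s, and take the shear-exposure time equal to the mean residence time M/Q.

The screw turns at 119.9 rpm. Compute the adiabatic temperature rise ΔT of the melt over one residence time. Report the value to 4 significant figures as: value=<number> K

Convert throughput: Q = 90.8 kg/h = 90.8/3600 = 0.0252222 kg/s
t_res = M / Q_s = 1.11 / 0.0252222 = 44.0088 s
D = 37.9 mm = 0.0379 m;  h = 6.96 mm = 0.00696 m;  N = 119.9 rpm / 60 = 1.99833 rev/s
γ̇ = π D N / h = (π)(0.0379)(1.99833) / 0.00696 = 34.186 s⁻¹
Adiabatic rise: ΔT = η γ̇² t_res / (ρ cp) = 685·(34.186)²·44.0088 / (1351·2124) = 12.2777 K

value=12.28 K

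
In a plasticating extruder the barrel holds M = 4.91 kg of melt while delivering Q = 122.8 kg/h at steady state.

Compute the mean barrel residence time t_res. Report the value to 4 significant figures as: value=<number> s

value=143.9 s

Throughput in SI: Q_s = 122.8 kg/h ÷ 3600 s/h = 0.0341111 kg/s
Mean residence time: t_res = M/Q_s = 4.91 kg / 0.0341111 kg/s = 143.941 s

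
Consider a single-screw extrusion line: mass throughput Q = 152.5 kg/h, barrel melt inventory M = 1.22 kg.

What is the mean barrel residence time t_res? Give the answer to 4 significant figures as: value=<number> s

Convert throughput: Q = 152.5 kg/h = 152.5/3600 = 0.0423611 kg/s
t_res = M / Q_s = 1.22 / 0.0423611 = 28.8 s

value=28.80 s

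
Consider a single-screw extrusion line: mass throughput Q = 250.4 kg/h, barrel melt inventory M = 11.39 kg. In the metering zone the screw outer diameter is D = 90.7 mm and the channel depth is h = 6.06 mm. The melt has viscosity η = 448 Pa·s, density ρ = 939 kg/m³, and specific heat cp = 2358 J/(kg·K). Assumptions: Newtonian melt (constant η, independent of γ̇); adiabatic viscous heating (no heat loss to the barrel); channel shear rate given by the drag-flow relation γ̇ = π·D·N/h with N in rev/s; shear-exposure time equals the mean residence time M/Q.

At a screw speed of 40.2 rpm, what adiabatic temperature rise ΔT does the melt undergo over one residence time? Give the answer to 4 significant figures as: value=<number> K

Convert throughput: Q = 250.4 kg/h = 250.4/3600 = 0.0695556 kg/s
Mean residence time: t_res = M/Q_s = 11.39 kg / 0.0695556 kg/s = 163.754 s
Geometry in metres: D = 90.7 mm → 0.0907 m, h = 6.06 mm → 0.00606 m; screw speed N = 40.2 rpm = 0.67 rev/s
γ̇ = π·D·N / h = π · 0.0907 · 0.67 / 0.00606 = 31.5035 s⁻¹
Adiabatic rise: ΔT = η γ̇² t_res / (ρ cp) = 448·(31.5035)²·163.754 / (939·2358) = 32.8836 K

value=32.88 K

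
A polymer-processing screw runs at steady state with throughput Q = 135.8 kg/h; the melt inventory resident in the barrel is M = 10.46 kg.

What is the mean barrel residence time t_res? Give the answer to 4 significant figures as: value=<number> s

Q_s = Q / 3600 = 135.8 / 3600 = 0.0377222 kg/s
t_res = M / Q_s = 10.46 ÷ 0.0377222 = 277.29 s

value=277.3 s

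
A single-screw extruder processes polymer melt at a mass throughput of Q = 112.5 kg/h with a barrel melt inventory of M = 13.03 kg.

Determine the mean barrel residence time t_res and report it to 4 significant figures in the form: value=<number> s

Convert throughput: Q = 112.5 kg/h = 112.5/3600 = 0.03125 kg/s
t_res = M / Q_s = 13.03 ÷ 0.03125 = 416.96 s

value=417.0 s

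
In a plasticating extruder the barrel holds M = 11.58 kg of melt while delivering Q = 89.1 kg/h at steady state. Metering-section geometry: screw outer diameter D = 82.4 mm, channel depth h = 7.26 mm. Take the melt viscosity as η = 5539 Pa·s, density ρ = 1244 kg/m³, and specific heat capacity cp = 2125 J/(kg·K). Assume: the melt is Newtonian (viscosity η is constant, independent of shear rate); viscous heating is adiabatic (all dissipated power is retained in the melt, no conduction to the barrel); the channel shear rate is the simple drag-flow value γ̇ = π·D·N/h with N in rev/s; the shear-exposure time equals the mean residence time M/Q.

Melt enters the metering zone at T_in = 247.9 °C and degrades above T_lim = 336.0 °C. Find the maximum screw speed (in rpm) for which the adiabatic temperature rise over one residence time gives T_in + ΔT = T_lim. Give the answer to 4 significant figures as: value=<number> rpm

value=15.95 rpm

Convert throughput: Q = 89.1 kg/h = 89.1/3600 = 0.02475 kg/s
Mean residence time: t_res = M/Q_s = 11.58 kg / 0.02475 kg/s = 467.879 s
D = 82.4 mm = 0.0824 m;  h = 7.26 mm = 0.00726 m
ΔT_a = T_lim − T_in = 336.0 °C − 247.9 °C = 88.1 K
γ̇_max² = ΔT_a·ρ·cp/(η·t_res) = 88.1·1244·2125/(5539·467.879) = 89.865 s⁻²
Take the square root: γ̇_max = √(89.865) = 9.47971 s⁻¹
N_max = γ̇_max h / (πD) = 9.47971·0.00726/(π·0.0824) = 0.265861 rev/s → ×60 = 15.9517 rpm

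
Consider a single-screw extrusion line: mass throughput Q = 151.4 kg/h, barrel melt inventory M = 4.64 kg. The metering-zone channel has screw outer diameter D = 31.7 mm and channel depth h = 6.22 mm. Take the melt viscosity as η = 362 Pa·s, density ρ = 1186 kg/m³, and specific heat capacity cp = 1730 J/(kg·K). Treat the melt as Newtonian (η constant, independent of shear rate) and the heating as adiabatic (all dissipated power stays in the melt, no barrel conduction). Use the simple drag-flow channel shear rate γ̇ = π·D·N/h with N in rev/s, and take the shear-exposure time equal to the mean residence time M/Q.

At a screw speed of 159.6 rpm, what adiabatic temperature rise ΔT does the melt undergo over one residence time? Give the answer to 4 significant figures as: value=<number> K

Convert throughput: Q = 151.4 kg/h = 151.4/3600 = 0.0420556 kg/s
t_res = M / Q_s = 4.64 / 0.0420556 = 110.33 s
Convert to SI: D = 0.0317 m, h = 0.00622 m, N = 159.6/60 = 2.66 rev/s
γ̇ = π·D·N / h = π · 0.0317 · 2.66 / 0.00622 = 42.5893 s⁻¹
Adiabatic rise: ΔT = η γ̇² t_res / (ρ cp) = 362·(42.5893)²·110.33 / (1186·1730) = 35.308 K

value=35.31 K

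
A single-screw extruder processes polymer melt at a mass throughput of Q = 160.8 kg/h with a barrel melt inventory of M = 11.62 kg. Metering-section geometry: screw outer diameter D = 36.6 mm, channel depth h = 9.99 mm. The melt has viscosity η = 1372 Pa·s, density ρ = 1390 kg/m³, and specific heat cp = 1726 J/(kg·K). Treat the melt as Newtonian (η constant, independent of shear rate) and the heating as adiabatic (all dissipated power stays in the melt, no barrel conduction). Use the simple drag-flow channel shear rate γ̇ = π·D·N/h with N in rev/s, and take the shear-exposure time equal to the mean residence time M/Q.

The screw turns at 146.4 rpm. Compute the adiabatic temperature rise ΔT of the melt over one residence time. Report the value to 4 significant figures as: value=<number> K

Convert throughput: Q = 160.8 kg/h = 160.8/3600 = 0.0446667 kg/s
t_res = M / Q_s = 11.62 / 0.0446667 = 260.149 s
Geometry in metres: D = 36.6 mm → 0.0366 m, h = 9.99 mm → 0.00999 m; screw speed N = 146.4 rpm = 2.44 rev/s
γ̇ = π·D·N / h = π · 0.0366 · 2.44 / 0.00999 = 28.0838 s⁻¹
ΔT = η·γ̇²·t_res / (ρ·cp) = 1372 · (28.0838)² · 260.149 / (1390 · 1726) = 117.336 K

value=117.3 K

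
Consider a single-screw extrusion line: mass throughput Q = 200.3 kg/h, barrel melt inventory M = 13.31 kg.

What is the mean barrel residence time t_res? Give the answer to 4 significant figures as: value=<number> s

value=239.2 s

Q_s = Q / 3600 = 200.3 / 3600 = 0.0556389 kg/s
t_res = M / Q_s = 13.31 ÷ 0.0556389 = 239.221 s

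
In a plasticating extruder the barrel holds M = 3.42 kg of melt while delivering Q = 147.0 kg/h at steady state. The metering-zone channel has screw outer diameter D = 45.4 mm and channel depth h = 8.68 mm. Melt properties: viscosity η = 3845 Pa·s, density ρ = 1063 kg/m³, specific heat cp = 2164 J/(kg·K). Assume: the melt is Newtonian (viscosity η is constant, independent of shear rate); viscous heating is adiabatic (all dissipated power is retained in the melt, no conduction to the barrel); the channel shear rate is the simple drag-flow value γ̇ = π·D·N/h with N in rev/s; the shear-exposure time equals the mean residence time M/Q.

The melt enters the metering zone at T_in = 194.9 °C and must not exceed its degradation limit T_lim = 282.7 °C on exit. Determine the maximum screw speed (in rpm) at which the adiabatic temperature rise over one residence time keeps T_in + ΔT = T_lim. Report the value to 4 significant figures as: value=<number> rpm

Throughput in SI: Q_s = 147.0 kg/h ÷ 3600 s/h = 0.0408333 kg/s
t_res = M / Q_s = 3.42 ÷ 0.0408333 = 83.7551 s
D = 45.4 mm = 0.0454 m;  h = 8.68 mm = 0.00868 m
Allowable rise: ΔT_a = T_lim − T_in = 282.7 − 194.9 = 87.8 K
Invert ΔT = ηγ̇²t_res/(ρcp) for γ̇: γ̇_max² = ΔT_a ρ cp / (η t_res) = 87.8·1063·2164 / (3845·83.7551) = 627.159 s⁻²
γ̇_max = sqrt(627.159) = 25.0431 s⁻¹
N_max = γ̇_max·h / (π·D) = 25.0431 · 0.00868 / (π · 0.0454) = 1.52406 rev/s = 91.4437 rpm

value=91.44 rpm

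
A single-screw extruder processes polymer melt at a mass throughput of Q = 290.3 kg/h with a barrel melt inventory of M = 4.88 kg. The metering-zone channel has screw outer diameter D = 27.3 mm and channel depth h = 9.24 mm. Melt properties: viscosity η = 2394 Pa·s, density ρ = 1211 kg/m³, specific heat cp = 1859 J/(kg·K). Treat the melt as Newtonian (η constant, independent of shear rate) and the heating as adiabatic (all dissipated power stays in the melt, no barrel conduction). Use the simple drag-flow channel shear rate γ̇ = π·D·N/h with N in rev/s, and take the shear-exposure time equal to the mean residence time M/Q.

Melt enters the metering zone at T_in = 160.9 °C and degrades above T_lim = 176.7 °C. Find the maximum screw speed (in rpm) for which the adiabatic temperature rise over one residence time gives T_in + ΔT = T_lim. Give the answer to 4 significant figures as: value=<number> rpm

Q_s = Q / 3600 = 290.3 / 3600 = 0.0806389 kg/s
t_res = M / Q_s = 4.88 ÷ 0.0806389 = 60.5167 s
D = 27.3 mm = 0.0273 m;  h = 9.24 mm = 0.00924 m
ΔT_a = T_lim − T_in = 176.7 °C − 160.9 °C = 15.8 K
γ̇_max² = ΔT_a·ρ·cp / (η·t_res) = [15.8 × 1211 × 1859] / [2394 × 60.5167] = 245.517 s⁻²
Take the square root: γ̇_max = √(245.517) = 15.669 s⁻¹
N_max = γ̇_max h / (πD) = 15.669·0.00924/(π·0.0273) = 1.68811 rev/s → ×60 = 101.286 rpm

value=101.3 rpm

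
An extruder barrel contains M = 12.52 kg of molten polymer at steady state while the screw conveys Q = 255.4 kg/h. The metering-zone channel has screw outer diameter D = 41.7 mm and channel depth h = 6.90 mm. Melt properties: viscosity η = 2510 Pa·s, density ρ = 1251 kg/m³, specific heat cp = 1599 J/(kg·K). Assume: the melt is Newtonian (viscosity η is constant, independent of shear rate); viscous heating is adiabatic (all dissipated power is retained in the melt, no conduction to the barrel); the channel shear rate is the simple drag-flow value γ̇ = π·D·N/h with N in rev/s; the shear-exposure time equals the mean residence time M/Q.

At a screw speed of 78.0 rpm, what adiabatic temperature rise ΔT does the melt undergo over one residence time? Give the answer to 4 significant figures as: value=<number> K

value=134.9 K

Throughput in SI: Q_s = 255.4 kg/h ÷ 3600 s/h = 0.0709444 kg/s
Mean residence time: t_res = M/Q_s = 12.52 kg / 0.0709444 kg/s = 176.476 s
Convert to SI: D = 0.0417 m, h = 0.0069 m, N = 78.0/60 = 1.3 rev/s
γ̇ = π·D·N / h = π · 0.0417 · 1.3 / 0.0069 = 24.682 s⁻¹
ΔT = η·γ̇²·t_res/(ρ·cp) = [2510 × 24.682² × 176.476] / [1251 × 1599] = 134.901 K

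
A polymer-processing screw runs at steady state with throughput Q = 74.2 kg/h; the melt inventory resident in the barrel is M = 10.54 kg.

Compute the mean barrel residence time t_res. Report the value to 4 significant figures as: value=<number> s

Convert throughput: Q = 74.2 kg/h = 74.2/3600 = 0.0206111 kg/s
t_res = M / Q_s = 10.54 ÷ 0.0206111 = 511.375 s

value=511.4 s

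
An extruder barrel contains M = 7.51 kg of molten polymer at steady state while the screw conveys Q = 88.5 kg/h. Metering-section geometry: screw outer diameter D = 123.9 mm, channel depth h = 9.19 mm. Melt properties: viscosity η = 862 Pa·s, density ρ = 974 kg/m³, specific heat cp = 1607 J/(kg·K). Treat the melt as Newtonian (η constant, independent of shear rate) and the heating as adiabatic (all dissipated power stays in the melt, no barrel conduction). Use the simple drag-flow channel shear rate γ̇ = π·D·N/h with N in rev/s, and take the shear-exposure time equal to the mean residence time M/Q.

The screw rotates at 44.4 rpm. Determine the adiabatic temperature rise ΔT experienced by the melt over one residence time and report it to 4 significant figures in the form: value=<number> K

Throughput in SI: Q_s = 88.5 kg/h ÷ 3600 s/h = 0.0245833 kg/s
t_res = M / Q_s = 7.51 ÷ 0.0245833 = 305.492 s
Geometry in metres: D = 123.9 mm → 0.1239 m, h = 9.19 mm → 0.00919 m; screw speed N = 44.4 rpm = 0.74 rev/s
γ̇ = π D N / h = (π)(0.1239)(0.74) / 0.00919 = 31.3428 s⁻¹
Adiabatic rise: ΔT = η γ̇² t_res / (ρ cp) = 862·(31.3428)²·305.492 / (974·1607) = 165.275 K

value=165.3 K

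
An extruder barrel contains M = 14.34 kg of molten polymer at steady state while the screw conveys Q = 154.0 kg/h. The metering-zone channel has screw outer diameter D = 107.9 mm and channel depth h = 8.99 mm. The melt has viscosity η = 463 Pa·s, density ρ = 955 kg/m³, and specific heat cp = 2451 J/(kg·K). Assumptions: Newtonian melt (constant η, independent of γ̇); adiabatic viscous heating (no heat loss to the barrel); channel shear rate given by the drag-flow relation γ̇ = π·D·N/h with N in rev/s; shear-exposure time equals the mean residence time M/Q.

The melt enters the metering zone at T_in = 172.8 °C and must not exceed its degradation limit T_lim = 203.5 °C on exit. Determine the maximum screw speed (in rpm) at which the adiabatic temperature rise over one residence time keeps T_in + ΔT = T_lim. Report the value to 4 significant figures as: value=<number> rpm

Q_s = Q / 3600 = 154.0 / 3600 = 0.0427778 kg/s
t_res = M / Q_s = 14.34 / 0.0427778 = 335.221 s
Geometry in SI: D = 107.9 mm → 0.1079 m, h = 8.99 mm → 0.00899 m
ΔT_a = T_lim − T_in = 203.5 °C − 172.8 °C = 30.7 K
Invert ΔT = ηγ̇²t_res/(ρcp) for γ̇: γ̇_max² = ΔT_a ρ cp / (η t_res) = 30.7·955·2451 / (463·335.221) = 462.992 s⁻²
Take the square root: γ̇_max = √(462.992) = 21.5172 s⁻¹
N_max = γ̇_max·h / (π·D) = 21.5172 · 0.00899 / (π · 0.1079) = 0.570657 rev/s = 34.2394 rpm

value=34.24 rpm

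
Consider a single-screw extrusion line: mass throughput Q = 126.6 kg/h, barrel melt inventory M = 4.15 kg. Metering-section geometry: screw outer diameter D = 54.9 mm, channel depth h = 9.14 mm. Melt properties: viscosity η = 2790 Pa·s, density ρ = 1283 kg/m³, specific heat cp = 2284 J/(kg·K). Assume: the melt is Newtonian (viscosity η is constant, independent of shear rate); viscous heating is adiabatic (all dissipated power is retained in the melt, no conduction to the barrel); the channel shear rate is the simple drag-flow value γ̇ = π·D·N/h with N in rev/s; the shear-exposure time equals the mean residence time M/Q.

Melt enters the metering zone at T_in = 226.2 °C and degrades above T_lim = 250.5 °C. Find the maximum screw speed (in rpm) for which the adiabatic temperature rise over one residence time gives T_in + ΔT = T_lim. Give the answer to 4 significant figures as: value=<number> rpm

Q_s = Q / 3600 = 126.6 / 3600 = 0.0351667 kg/s
t_res = M / Q_s = 4.15 ÷ 0.0351667 = 118.009 s
Geometry in SI: D = 54.9 mm → 0.0549 m, h = 9.14 mm → 0.00914 m
Allowable rise: ΔT_a = T_lim − T_in = 250.5 − 226.2 = 24.3 K
γ̇_max² = ΔT_a·ρ·cp / (η·t_res) = [24.3 × 1283 × 2284] / [2790 × 118.009] = 216.276 s⁻²
γ̇_max = √216.276 = 14.7063 s⁻¹
N_max = γ̇_max·h / (π·D) = 14.7063 · 0.00914 / (π · 0.0549) = 0.779342 rev/s = 46.7605 rpm

value=46.76 rpm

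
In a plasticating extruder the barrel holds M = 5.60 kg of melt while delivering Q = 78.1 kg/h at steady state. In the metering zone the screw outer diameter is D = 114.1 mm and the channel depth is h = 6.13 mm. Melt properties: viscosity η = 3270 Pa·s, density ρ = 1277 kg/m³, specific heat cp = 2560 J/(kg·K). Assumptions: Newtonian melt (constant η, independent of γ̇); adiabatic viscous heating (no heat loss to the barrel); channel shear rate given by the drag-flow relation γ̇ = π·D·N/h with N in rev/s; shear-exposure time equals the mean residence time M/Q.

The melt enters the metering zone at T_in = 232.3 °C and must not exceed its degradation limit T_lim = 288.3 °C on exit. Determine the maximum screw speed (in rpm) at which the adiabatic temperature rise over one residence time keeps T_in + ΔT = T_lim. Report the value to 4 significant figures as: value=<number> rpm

Q_s = Q / 3600 = 78.1 / 3600 = 0.0216944 kg/s
Mean residence time: t_res = M/Q_s = 5.60 kg / 0.0216944 kg/s = 258.131 s
Geometry in SI: D = 114.1 mm → 0.1141 m, h = 6.13 mm → 0.00613 m
Allowable rise: ΔT_a = T_lim − T_in = 288.3 − 232.3 = 56 K
γ̇_max² = ΔT_a·ρ·cp / (η·t_res) = [56 × 1277 × 2560] / [3270 × 258.131] = 216.886 s⁻²
γ̇_max = √216.886 = 14.7271 s⁻¹
N_max = γ̇_max h / (πD) = 14.7271·0.00613/(π·0.1141) = 0.251849 rev/s → ×60 = 15.111 rpm

value=15.11 rpm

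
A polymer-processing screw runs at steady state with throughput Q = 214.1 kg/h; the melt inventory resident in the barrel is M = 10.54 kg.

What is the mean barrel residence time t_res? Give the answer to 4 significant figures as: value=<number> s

Q_s = Q / 3600 = 214.1 / 3600 = 0.0594722 kg/s
Mean residence time: t_res = M/Q_s = 10.54 kg / 0.0594722 kg/s = 177.226 s

value=177.2 s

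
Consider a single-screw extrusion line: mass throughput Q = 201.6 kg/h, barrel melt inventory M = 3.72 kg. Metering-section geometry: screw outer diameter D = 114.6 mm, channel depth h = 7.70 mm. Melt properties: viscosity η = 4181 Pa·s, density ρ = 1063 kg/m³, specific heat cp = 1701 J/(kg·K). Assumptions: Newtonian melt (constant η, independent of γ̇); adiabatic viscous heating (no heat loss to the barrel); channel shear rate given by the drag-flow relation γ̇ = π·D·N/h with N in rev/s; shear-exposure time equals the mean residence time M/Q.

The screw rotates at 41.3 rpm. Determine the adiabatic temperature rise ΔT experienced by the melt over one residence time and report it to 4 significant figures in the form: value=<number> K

value=159.1 K

Convert throughput: Q = 201.6 kg/h = 201.6/3600 = 0.056 kg/s
Mean residence time: t_res = M/Q_s = 3.72 kg / 0.056 kg/s = 66.4286 s
D = 114.6 mm = 0.1146 m;  h = 7.70 mm = 0.0077 m;  N = 41.3 rpm / 60 = 0.688333 rev/s
γ̇ = π·D·N / h = π · 0.1146 · 0.688333 / 0.0077 = 32.1842 s⁻¹
ΔT = η·γ̇²·t_res/(ρ·cp) = [4181 × 32.1842² × 66.4286] / [1063 × 1701] = 159.105 K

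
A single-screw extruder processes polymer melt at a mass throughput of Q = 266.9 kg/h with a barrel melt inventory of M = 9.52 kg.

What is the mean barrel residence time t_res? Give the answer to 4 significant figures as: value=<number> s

value=128.4 s

Convert throughput: Q = 266.9 kg/h = 266.9/3600 = 0.0741389 kg/s
t_res = M / Q_s = 9.52 ÷ 0.0741389 = 128.408 s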